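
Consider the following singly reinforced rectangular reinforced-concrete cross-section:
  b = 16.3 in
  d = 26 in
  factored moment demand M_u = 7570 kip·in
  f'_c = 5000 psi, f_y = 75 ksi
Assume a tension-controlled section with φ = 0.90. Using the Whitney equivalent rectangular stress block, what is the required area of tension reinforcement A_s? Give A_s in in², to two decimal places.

A_s ≈ 4.79 in²

M_n = M_u/φ = 7570/0.90 = 8411.11 kip·in.
From M_n = 0.85 f'_c a b (d − a/2):
a = d − √(d² − 2M_n/(0.85 f'_c b)) = 26 − √(26² − 2 × 8411.11/(0.85 × 5 × 16.3)) = 5.187 in.
A_s = 0.85 f'_c a b / f_y = 0.85 × 5 × 5.187 × 16.3 / 75 = 4.791 in².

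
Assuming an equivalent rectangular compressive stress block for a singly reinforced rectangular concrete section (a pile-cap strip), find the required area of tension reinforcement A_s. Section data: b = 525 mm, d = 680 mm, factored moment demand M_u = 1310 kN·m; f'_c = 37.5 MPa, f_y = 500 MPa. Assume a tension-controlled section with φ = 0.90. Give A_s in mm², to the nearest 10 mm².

A_s ≈ 4780 mm²

M_n = M_u/φ = 1310/0.90 = 1455.56 kN·m.
With M_n = 0.85 f'_c a b (d − a/2), solve the quadratic for a:
a = d − √(d² − 2M_n/(0.85 f'_c b)) = 680 − √(680² − 2 × 1455.56×10⁶/(0.85 × 37.5 × 525)) = 142.93 mm.
A_s = 0.85 f'_c a b / f_y = 0.85 × 37.5 × 142.93 × 525 / 500 = 4783.7 mm².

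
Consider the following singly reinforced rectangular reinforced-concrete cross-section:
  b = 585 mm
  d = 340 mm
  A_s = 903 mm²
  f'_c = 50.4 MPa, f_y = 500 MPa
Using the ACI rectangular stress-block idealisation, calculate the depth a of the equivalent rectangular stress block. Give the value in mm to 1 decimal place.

a ≈ 18.0 mm

T = A_s f_y = 903 × 500 = 451500 N = 451.5 kN.
Setting C = 0.85 f'_c a b equal to T: a = 451500/(0.85 × 50.4 × 585) = 18.0 mm.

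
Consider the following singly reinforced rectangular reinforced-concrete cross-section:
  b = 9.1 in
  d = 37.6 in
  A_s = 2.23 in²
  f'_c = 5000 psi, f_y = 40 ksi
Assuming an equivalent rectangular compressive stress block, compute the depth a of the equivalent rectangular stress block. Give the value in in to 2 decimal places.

a ≈ 2.31 in

T = A_s f_y = 2.23 × 40 = 89.2 kips.
a = T/(0.85 f'_c b) = 89.2/(0.85 × 5 × 9.1) = 2.31 in.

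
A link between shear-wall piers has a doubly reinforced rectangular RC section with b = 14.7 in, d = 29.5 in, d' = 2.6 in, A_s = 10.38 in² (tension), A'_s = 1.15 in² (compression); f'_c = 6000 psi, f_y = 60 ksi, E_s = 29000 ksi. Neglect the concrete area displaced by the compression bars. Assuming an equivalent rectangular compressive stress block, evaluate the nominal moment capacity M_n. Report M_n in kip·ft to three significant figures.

M_n ≈ 1350 kip·ft

Assume both steels yield.
a = (A_s − A'_s) f_y/(0.85 f'_c b) = (10.38 − 1.15) × 60/(0.85 × 6 × 14.7) = 7.387 in.
c = a/β₁ = 7.387/0.75 = 9.849 in; ε'_s = 0.003(c − d')/c = 0.0022 ≥ ε_y = 0.0021, so the compression steel yields.
M_n = (A_s − A'_s) f_y (d − a/2) + A'_s f_y (d − d') = 553.8 × (29.5 − 3.6935) + 69 × (29.5 − 2.6) = 14291.6 + 1856.1 = 16147.7 kip·in = 16147.7/12 = 1345.64 kip·ft.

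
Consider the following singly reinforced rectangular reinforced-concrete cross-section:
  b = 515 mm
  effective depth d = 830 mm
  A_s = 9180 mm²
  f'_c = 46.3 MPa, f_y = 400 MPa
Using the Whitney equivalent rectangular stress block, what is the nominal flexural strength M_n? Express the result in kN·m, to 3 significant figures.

T = A_s f_y = 9180 × 400 = 3672000 N = 3672 kN.
From C = T: a = T/(0.85 f'_c b) = 3672000/(0.85 × 46.3 × 515) = 181.17 mm.
M_n = T(d − a/2) = 3672 kN × (830 − 90.585) mm = 2715.13 kN·m.

M_n ≈ 2720 kN·m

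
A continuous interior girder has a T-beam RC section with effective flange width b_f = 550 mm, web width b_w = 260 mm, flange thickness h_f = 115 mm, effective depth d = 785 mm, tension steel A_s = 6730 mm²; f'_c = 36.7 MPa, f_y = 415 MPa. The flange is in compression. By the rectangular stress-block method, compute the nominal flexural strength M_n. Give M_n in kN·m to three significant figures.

M_n ≈ 1940 kN·m

Tension: T = A_s f_y = 6730 × 415 = 2792950 N.
Try a within the flange: a = T/(0.85 f'_c b_f) = 2792950/(0.85 × 36.7 × 550) = 162.79 mm.
a = 162.79 > h_f = 115 mm: the block extends into the web. Split into flange-overhang and web parts.
C_f = 0.85 f'_c (b_f − b_w) h_f = 0.85 × 36.7 × (550 − 260) × 115 = 1040353 N.
Remaining web compression depth: a_w = (T − C_f)/(0.85 f'_c b_w) = (2792950 − 1040353)/(0.85 × 36.7 × 260) = 216.08 mm.
M_n = C_f(d − h_f/2) + (T − C_f)(d − a_w/2) = 1040353 × (785 − 57.5) + 1752597 × (785 − 108.04) = 756.86 + 1186.44 = 1943.30 × 10⁶ N·mm.
M_n = 1943.30 kN·m.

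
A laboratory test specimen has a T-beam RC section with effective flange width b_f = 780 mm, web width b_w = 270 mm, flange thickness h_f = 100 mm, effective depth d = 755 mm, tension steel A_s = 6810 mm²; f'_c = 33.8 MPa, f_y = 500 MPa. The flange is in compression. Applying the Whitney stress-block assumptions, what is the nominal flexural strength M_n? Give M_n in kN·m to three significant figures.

Tension: T = A_s f_y = 6810 × 500 = 3405000 N.
Try a within the flange: a = T/(0.85 f'_c b_f) = 3405000/(0.85 × 33.8 × 780) = 151.95 mm.
a = 151.95 > h_f = 100 mm: the block extends into the web. Split into flange-overhang and web parts.
C_f = 0.85 f'_c (b_f − b_w) h_f = 0.85 × 33.8 × (780 − 270) × 100 = 1465230 N.
Remaining web compression depth: a_w = (T − C_f)/(0.85 f'_c b_w) = (3405000 − 1465230)/(0.85 × 33.8 × 270) = 250.06 mm.
M_n = C_f(d − h_f/2) + (T − C_f)(d − a_w/2) = 1465230 × (755 − 50) + 1939770 × (755 − 125.03) = 1032.99 + 1222.00 = 2254.99 × 10⁶ N·mm.
M_n = 2254.99 kN·m.

M_n ≈ 2250 kN·m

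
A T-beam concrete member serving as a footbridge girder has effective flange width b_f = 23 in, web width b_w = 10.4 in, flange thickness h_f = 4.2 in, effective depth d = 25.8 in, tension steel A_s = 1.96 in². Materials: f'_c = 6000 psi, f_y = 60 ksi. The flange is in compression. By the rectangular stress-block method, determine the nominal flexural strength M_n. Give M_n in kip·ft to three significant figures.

M_n ≈ 248 kip·ft

Tension: T = A_s f_y = 1.96 × 60 = 117.6 kips.
Try a within the flange: a = T/(0.85 f'_c b_f) = 117.6/(0.85 × 6 × 23) = 1.003 in.
Since a = 1.003 ≤ h_f = 4.2 in, the stress block lies entirely in the flange; analyse as a rectangular beam of width b_f.
M_n = T(d − a/2) = 117.6 × (25.8 − 0.5015) = 2975.1 kip·in.
M_n = 2975.1/12 = 247.93 kip·ft.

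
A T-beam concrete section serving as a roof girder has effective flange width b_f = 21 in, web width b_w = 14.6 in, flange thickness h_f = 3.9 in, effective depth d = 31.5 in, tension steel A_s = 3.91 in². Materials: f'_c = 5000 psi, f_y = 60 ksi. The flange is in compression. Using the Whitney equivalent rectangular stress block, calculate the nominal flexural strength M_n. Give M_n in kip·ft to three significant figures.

Tension: T = A_s f_y = 3.91 × 60 = 234.6 kips.
Try a within the flange: a = T/(0.85 f'_c b_f) = 234.6/(0.85 × 5 × 21) = 2.629 in.
Since a = 2.629 ≤ h_f = 3.9 in, the stress block lies entirely in the flange; analyse as a rectangular beam of width b_f.
M_n = T(d − a/2) = 234.6 × (31.5 − 1.3145) = 7081.5 kip·in.
M_n = 7081.5/12 = 590.13 kip·ft.

M_n ≈ 590 kip·ft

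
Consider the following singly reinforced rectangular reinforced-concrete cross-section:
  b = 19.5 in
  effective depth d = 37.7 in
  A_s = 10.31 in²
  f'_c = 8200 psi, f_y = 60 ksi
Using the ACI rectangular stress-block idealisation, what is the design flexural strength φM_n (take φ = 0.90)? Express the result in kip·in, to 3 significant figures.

T = A_s f_y = 10.31 × 60 = 618.6 kips.
a = T/(0.85 f'_c b) = 618.6/(0.85 × 8.2 × 19.5) = 4.551 in.
M_n = T(d − a/2) = 618.6 × (37.7 − 2.2755) = 21913.6 kip·in.
φM_n = 0.90 × 21913.6 = 19722.2 kip·in.

φM_n ≈ 19700 kip·in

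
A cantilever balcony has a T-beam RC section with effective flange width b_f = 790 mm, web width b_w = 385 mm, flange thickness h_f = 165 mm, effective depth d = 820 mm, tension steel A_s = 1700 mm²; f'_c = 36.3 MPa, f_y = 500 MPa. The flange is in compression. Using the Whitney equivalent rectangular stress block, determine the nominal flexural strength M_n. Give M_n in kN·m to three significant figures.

Tension: T = A_s f_y = 1700 × 500 = 850000 N.
Try a within the flange: a = T/(0.85 f'_c b_f) = 850000/(0.85 × 36.3 × 790) = 34.87 mm.
Since a = 34.87 ≤ h_f = 165 mm, the stress block lies entirely in the flange; analyse as a rectangular beam of width b_f.
M_n = T(d − a/2) = 850000 × (820 − 17.435) = 682.18 × 10⁶ N·mm.
M_n = 682.18 kN·m.

M_n ≈ 682 kN·m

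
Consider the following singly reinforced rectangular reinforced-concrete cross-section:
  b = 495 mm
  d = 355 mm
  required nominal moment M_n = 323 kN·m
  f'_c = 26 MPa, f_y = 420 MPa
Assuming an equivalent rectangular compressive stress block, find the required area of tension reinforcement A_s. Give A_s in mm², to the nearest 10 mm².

A_s ≈ 2510 mm²

With M_n = 0.85 f'_c a b (d − a/2), solve the quadratic for a:
a = d − √(d² − 2M_n/(0.85 f'_c b)) = 355 − √(355² − 2 × 323×10⁶/(0.85 × 26 × 495)) = 96.21 mm.
A_s = 0.85 f'_c a b / f_y = 0.85 × 26 × 96.21 × 495 / 420 = 2505.9 mm².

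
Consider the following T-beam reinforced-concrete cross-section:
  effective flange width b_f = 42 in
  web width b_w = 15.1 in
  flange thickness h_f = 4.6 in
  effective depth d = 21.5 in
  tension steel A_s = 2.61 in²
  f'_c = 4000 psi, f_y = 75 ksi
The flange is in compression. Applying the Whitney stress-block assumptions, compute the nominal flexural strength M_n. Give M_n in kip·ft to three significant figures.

M_n ≈ 340 kip·ft

Tension: T = A_s f_y = 2.61 × 75 = 195.75 kips.
Try a within the flange: a = T/(0.85 f'_c b_f) = 195.75/(0.85 × 4 × 42) = 1.371 in.
Since a = 1.371 ≤ h_f = 4.6 in, the stress block lies entirely in the flange; analyse as a rectangular beam of width b_f.
M_n = T(d − a/2) = 195.75 × (21.5 − 0.6855) = 4074.4 kip·in.
M_n = 4074.4/12 = 339.53 kip·ft.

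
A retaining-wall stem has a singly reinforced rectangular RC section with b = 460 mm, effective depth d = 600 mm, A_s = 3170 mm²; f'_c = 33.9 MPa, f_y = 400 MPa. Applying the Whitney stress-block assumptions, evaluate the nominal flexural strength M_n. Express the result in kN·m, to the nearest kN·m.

M_n ≈ 700 kN·m

T = A_s f_y = 3170 × 400 = 1268000 N = 1268 kN.
From C = T: a = T/(0.85 f'_c b) = 1268000/(0.85 × 33.9 × 460) = 95.66 mm.
M_n = T(d − a/2) = 1268 kN × (600 − 47.83) mm = 700.15 kN·m.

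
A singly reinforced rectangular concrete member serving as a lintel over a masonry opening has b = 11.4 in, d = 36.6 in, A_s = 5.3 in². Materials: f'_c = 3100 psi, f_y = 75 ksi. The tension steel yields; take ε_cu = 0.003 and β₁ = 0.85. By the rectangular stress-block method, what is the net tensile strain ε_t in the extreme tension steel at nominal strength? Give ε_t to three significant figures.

ε_t ≈ 0.00405

a = A_s f_y/(0.85 f'_c b) = 13.233 in.
β₁ = 0.85, so c = a/β₁ = 13.233/0.85 = 15.568 in.
From the linear strain diagram with ε_cu = 0.003: ε_t = 0.003 (d − c)/c = 0.003 × (36.6 − 15.568)/15.568 = 0.00405.
ε_t is between 0.004 and 0.005 — transition zone.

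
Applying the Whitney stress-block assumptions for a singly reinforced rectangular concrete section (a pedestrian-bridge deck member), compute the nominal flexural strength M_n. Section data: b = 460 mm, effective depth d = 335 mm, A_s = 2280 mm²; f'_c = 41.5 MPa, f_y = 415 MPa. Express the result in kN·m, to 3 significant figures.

T = A_s f_y = 2280 × 415 = 946200 N = 946.2 kN.
From C = T: a = T/(0.85 f'_c b) = 946200/(0.85 × 41.5 × 460) = 58.31 mm.
M_n = T(d − a/2) = 946.2 kN × (335 − 29.155) mm = 289.39 kN·m.

M_n ≈ 289 kN·m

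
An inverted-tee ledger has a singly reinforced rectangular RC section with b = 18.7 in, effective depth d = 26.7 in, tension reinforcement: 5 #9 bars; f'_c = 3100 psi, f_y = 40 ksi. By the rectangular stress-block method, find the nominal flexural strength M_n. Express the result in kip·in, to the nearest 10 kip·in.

A_s = 5 × 1 = 5 in².
T = A_s f_y = 5 × 40 = 200 kips.
a = T/(0.85 f'_c b) = 200/(0.85 × 3.1 × 18.7) = 4.059 in.
M_n = T(d − a/2) = 200 × (26.7 − 2.0295) = 4934.1 kip·in.

M_n ≈ 4930 kip·in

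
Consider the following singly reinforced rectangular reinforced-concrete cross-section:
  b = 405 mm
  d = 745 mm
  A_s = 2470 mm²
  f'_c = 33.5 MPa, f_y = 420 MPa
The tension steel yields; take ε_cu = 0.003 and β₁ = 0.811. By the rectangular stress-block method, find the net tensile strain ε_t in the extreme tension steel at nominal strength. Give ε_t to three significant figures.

a = A_s f_y/(0.85 f'_c b) = 89.96 mm.
β₁ = 0.811, so c = a/β₁ = 89.96/0.811 = 110.92 mm.
From the linear strain diagram with ε_cu = 0.003: ε_t = 0.003 (d − c)/c = 0.003 × (745 − 110.92)/110.92 = 0.0171.
Since ε_t ≥ 0.005, the section is tension-controlled.

ε_t ≈ 0.0171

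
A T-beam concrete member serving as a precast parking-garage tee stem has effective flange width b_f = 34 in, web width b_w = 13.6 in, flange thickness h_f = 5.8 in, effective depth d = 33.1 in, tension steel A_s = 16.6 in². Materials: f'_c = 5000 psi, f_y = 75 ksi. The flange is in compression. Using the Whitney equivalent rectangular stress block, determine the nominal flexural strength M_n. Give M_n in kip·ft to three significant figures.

M_n ≈ 2920 kip·ft

Tension: T = A_s f_y = 16.6 × 75 = 1245 kips.
Try a within the flange: a = T/(0.85 f'_c b_f) = 1245/(0.85 × 5 × 34) = 8.616 in.
a = 8.616 > h_f = 5.8 in: the block extends into the web. Split into flange-overhang and web parts.
C_f = 0.85 f'_c (b_f − b_w) h_f = 0.85 × 5 × (34 − 13.6) × 5.8 = 502.9 kips.
Remaining web compression depth: a_w = (T − C_f)/(0.85 f'_c b_w) = (1245 − 502.9)/(0.85 × 5 × 13.6) = 12.839 in.
M_n = C_f(d − h_f/2) + (T − C_f)(d − a_w/2) = 502.9 × (33.1 − 2.9) + 742.1 × (33.1 − 6.4195) = 15187.6 + 19799.6 = 34987.2 kip·in.
M_n = 34987.2/12 = 2915.60 kip·ft.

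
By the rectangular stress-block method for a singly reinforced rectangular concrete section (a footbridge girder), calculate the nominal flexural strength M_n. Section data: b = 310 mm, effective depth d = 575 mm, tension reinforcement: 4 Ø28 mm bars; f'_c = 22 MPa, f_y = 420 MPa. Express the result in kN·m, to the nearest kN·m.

M_n ≈ 503 kN·m

A_s = 4 × 616 = 2464 mm².
T = A_s f_y = 2464 × 420 = 1034880 N = 1034.88 kN.
From C = T: a = T/(0.85 f'_c b) = 1034880/(0.85 × 22 × 310) = 178.52 mm.
M_n = T(d − a/2) = 1034.88 kN × (575 − 89.26) mm = 502.68 kN·m.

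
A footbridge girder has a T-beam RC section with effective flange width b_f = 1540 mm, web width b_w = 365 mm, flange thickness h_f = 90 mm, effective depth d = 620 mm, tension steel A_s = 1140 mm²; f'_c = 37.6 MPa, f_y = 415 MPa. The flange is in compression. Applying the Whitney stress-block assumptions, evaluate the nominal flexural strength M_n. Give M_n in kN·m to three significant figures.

M_n ≈ 291 kN·m

Tension: T = A_s f_y = 1140 × 415 = 473100 N.
Try a within the flange: a = T/(0.85 f'_c b_f) = 473100/(0.85 × 37.6 × 1540) = 9.61 mm.
Since a = 9.61 ≤ h_f = 90 mm, the stress block lies entirely in the flange; analyse as a rectangular beam of width b_f.
M_n = T(d − a/2) = 473100 × (620 − 4.805) = 291.05 × 10⁶ N·mm.
M_n = 291.05 kN·m.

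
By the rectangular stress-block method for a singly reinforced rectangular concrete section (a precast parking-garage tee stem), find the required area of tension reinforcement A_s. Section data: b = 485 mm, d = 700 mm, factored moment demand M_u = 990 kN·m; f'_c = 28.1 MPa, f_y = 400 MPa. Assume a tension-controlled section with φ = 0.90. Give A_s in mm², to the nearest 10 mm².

M_n = M_u/φ = 990/0.90 = 1100 kN·m.
With M_n = 0.85 f'_c a b (d − a/2), solve the quadratic for a:
a = d − √(d² − 2M_n/(0.85 f'_c b)) = 700 − √(700² − 2 × 1100×10⁶/(0.85 × 28.1 × 485)) = 152.20 mm.
A_s = 0.85 f'_c a b / f_y = 0.85 × 28.1 × 152.20 × 485 / 400 = 4407.8 mm².

A_s ≈ 4410 mm²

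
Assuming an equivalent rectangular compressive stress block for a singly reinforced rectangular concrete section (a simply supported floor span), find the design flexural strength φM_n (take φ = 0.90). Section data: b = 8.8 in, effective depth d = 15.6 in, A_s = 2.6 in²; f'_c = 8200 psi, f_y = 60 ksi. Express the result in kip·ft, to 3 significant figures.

T = A_s f_y = 2.6 × 60 = 156 kips.
a = T/(0.85 f'_c b) = 156/(0.85 × 8.2 × 8.8) = 2.543 in.
M_n = T(d − a/2) = 156 × (15.6 − 1.2715) = 2235.2 kip·in = 2235.2/12 = 186.27 kip·ft.
φM_n = 0.90 × 186.27 = 167.64 kip·ft.

φM_n ≈ 168 kip·ft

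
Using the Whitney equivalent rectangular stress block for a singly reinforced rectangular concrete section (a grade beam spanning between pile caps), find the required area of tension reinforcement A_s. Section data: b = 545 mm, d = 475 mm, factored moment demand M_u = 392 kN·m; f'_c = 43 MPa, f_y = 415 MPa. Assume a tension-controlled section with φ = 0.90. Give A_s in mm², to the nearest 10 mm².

M_n = M_u/φ = 392/0.90 = 435.556 kN·m.
With M_n = 0.85 f'_c a b (d − a/2), solve the quadratic for a:
a = d − √(d² − 2M_n/(0.85 f'_c b)) = 475 − √(475² − 2 × 435.556×10⁶/(0.85 × 43 × 545)) = 48.51 mm.
A_s = 0.85 f'_c a b / f_y = 0.85 × 43 × 48.51 × 545 / 415 = 2328.5 mm².

A_s ≈ 2330 mm²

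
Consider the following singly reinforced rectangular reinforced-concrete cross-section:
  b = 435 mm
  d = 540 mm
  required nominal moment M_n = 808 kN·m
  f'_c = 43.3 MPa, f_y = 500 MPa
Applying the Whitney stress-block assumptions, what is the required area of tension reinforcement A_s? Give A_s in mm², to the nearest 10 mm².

With M_n = 0.85 f'_c a b (d − a/2), solve the quadratic for a:
a = d − √(d² − 2M_n/(0.85 f'_c b)) = 540 − √(540² − 2 × 808×10⁶/(0.85 × 43.3 × 435)) = 103.35 mm.
A_s = 0.85 f'_c a b / f_y = 0.85 × 43.3 × 103.35 × 435 / 500 = 3309.3 mm².

A_s ≈ 3310 mm²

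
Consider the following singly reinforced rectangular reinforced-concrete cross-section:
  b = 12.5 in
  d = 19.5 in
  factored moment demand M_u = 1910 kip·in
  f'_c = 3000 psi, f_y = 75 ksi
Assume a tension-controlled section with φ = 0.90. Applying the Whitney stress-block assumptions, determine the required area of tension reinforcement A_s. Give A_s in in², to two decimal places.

A_s ≈ 1.61 in²

M_n = M_u/φ = 1910/0.90 = 2122.22 kip·in.
From M_n = 0.85 f'_c a b (d − a/2):
a = d − √(d² − 2M_n/(0.85 f'_c b)) = 19.5 − √(19.5² − 2 × 2122.22/(0.85 × 3 × 12.5)) = 3.781 in.
A_s = 0.85 f'_c a b / f_y = 0.85 × 3 × 3.781 × 12.5 / 75 = 1.607 in².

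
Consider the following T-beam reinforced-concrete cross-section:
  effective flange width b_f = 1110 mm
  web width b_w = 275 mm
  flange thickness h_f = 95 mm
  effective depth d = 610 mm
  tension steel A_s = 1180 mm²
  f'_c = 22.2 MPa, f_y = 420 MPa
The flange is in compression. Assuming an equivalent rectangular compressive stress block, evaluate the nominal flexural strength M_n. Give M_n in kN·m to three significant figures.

Tension: T = A_s f_y = 1180 × 420 = 495600 N.
Try a within the flange: a = T/(0.85 f'_c b_f) = 495600/(0.85 × 22.2 × 1110) = 23.66 mm.
Since a = 23.66 ≤ h_f = 95 mm, the stress block lies entirely in the flange; analyse as a rectangular beam of width b_f.
M_n = T(d − a/2) = 495600 × (610 − 11.83) = 296.45 × 10⁶ N·mm.
M_n = 296.45 kN·m.

M_n ≈ 296 kN·m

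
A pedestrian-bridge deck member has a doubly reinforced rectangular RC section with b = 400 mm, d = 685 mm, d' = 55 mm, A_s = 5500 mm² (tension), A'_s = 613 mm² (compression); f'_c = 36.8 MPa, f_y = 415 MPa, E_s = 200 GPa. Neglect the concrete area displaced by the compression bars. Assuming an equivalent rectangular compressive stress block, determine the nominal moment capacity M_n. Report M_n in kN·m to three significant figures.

Assume both tension and compression steel yield.
Net tension couple steel: A_s − A'_s = 4887 mm².
a = (A_s − A'_s) f_y / (0.85 f'_c b) = 2028105/(0.85 × 36.8 × 400) = 162.09 mm.
c = a/β₁ = 162.09/0.787 = 205.96 mm; ε'_s = 0.003(c − d')/c = 0.0022 ≥ f_y/E_s = 0.0021, so compression steel does yield.
M_n = (A_s − A'_s) f_y (d − a/2) + A'_s f_y (d − d') = [2028105 × (685 − 81.045) + 254395 × (685 − 55)] × 10⁻⁶ = 1224.88 + 160.27 = 1385.15 kN·m.

M_n ≈ 1390 kN·m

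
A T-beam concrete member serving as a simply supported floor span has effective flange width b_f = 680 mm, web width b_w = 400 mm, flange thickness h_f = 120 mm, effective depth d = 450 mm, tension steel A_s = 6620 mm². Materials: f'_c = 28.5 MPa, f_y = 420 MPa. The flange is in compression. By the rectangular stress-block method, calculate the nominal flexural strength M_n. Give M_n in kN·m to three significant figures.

M_n ≈ 1000 kN·m

Tension: T = A_s f_y = 6620 × 420 = 2780400 N.
Try a within the flange: a = T/(0.85 f'_c b_f) = 2780400/(0.85 × 28.5 × 680) = 168.79 mm.
a = 168.79 > h_f = 120 mm: the block extends into the web. Split into flange-overhang and web parts.
C_f = 0.85 f'_c (b_f − b_w) h_f = 0.85 × 28.5 × (680 − 400) × 120 = 813960 N.
Remaining web compression depth: a_w = (T − C_f)/(0.85 f'_c b_w) = (2780400 − 813960)/(0.85 × 28.5 × 400) = 202.93 mm.
M_n = C_f(d − h_f/2) + (T − C_f)(d − a_w/2) = 813960 × (450 − 60) + 1966440 × (450 − 101.465) = 317.44 + 685.37 = 1002.81 × 10⁶ N·mm.
M_n = 1002.81 kN·m.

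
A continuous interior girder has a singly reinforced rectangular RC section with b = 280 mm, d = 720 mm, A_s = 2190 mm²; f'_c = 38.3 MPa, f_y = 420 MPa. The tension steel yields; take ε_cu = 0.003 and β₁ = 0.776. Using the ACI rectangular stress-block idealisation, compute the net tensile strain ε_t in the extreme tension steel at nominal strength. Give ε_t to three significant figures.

ε_t ≈ 0.0136

a = A_s f_y/(0.85 f'_c b) = 100.91 mm.
β₁ = 0.776, so c = a/β₁ = 100.91/0.776 = 130.04 mm.
From the linear strain diagram with ε_cu = 0.003: ε_t = 0.003 (d − c)/c = 0.003 × (720 − 130.04)/130.04 = 0.0136.
Since ε_t ≥ 0.005, the section is tension-controlled.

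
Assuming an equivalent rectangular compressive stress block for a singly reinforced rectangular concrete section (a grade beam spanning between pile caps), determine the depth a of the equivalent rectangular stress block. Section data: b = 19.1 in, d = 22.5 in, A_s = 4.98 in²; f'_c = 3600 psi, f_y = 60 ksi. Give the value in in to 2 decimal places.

T = A_s f_y = 4.98 × 60 = 298.8 kips.
a = T/(0.85 f'_c b) = 298.8/(0.85 × 3.6 × 19.1) = 5.11 in.

a ≈ 5.11 in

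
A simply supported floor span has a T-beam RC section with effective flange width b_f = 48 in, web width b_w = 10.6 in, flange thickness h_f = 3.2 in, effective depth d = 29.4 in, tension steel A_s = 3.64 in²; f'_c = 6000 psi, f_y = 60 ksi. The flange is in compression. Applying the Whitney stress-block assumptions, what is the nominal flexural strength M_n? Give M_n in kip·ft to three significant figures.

M_n ≈ 527 kip·ft

Tension: T = A_s f_y = 3.64 × 60 = 218.4 kips.
Try a within the flange: a = T/(0.85 f'_c b_f) = 218.4/(0.85 × 6 × 48) = 0.892 in.
Since a = 0.892 ≤ h_f = 3.2 in, the stress block lies entirely in the flange; analyse as a rectangular beam of width b_f.
M_n = T(d − a/2) = 218.4 × (29.4 − 0.446) = 6323.6 kip·in.
M_n = 6323.6/12 = 526.97 kip·ft.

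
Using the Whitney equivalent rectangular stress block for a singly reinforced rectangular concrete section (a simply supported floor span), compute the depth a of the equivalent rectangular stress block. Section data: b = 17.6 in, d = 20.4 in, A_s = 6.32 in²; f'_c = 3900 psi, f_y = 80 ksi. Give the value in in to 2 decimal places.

T = A_s f_y = 6.32 × 80 = 505.6 kips.
a = T/(0.85 f'_c b) = 505.6/(0.85 × 3.9 × 17.6) = 8.67 in.

a ≈ 8.67 in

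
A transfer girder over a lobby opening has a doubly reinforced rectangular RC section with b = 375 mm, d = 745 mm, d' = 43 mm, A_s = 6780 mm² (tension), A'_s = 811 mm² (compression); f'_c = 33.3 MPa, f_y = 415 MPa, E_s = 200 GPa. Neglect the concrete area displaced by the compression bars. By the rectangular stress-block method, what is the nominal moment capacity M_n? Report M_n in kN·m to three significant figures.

Assume both tension and compression steel yield.
Net tension couple steel: A_s − A'_s = 5969 mm².
a = (A_s − A'_s) f_y / (0.85 f'_c b) = 2477135/(0.85 × 33.3 × 375) = 233.38 mm.
c = a/β₁ = 233.38/0.812 = 287.41 mm; ε'_s = 0.003(c − d')/c = 0.0026 ≥ f_y/E_s = 0.0021, so compression steel does yield.
M_n = (A_s − A'_s) f_y (d − a/2) + A'_s f_y (d − d') = [2477135 × (745 − 116.69) + 336565 × (745 − 43)] × 10⁻⁶ = 1556.41 + 236.27 = 1792.68 kN·m.

M_n ≈ 1790 kN·m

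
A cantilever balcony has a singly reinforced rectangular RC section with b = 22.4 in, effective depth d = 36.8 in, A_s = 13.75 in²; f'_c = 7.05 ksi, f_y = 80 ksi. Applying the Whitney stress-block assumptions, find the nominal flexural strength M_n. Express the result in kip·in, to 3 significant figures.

M_n ≈ 36000 kip·in

T = A_s f_y = 13.75 × 80 = 1100 kips.
a = T/(0.85 f'_c b) = 1100/(0.85 × 7.05 × 22.4) = 8.195 in.
M_n = T(d − a/2) = 1100 × (36.8 − 4.0975) = 35972.8 kip·in.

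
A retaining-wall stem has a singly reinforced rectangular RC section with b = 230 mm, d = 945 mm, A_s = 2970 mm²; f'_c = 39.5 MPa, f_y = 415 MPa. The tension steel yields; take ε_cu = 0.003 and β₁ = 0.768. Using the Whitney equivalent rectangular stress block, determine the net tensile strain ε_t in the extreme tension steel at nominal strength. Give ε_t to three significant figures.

a = A_s f_y/(0.85 f'_c b) = 159.61 mm.
β₁ = 0.768, so c = a/β₁ = 159.61/0.768 = 207.83 mm.
From the linear strain diagram with ε_cu = 0.003: ε_t = 0.003 (d − c)/c = 0.003 × (945 − 207.83)/207.83 = 0.0106.
Since ε_t ≥ 0.005, the section is tension-controlled.

ε_t ≈ 0.0106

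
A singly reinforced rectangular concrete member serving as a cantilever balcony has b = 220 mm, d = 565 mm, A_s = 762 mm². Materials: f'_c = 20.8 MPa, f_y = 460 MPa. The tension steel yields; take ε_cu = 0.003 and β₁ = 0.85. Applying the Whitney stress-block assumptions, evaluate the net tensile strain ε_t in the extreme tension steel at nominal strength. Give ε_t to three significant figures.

a = A_s f_y/(0.85 f'_c b) = 90.12 mm.
β₁ = 0.85, so c = a/β₁ = 90.12/0.85 = 106.02 mm.
From the linear strain diagram with ε_cu = 0.003: ε_t = 0.003 (d − c)/c = 0.003 × (565 − 106.02)/106.02 = 0.0130.
Since ε_t ≥ 0.005, the section is tension-controlled.

ε_t ≈ 0.0130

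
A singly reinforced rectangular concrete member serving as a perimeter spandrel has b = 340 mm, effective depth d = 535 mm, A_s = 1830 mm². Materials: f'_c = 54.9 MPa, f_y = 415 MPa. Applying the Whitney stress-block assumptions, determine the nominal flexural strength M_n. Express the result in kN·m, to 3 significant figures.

T = A_s f_y = 1830 × 415 = 759450 N = 759.45 kN.
From C = T: a = T/(0.85 f'_c b) = 759450/(0.85 × 54.9 × 340) = 47.87 mm.
M_n = T(d − a/2) = 759.45 kN × (535 − 23.935) mm = 388.13 kN·m.

M_n ≈ 388 kN·m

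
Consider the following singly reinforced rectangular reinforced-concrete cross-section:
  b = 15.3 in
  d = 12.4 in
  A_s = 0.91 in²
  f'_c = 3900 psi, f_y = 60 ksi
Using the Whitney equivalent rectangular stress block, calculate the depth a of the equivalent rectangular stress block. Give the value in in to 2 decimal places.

T = A_s f_y = 0.91 × 60 = 54.6 kips.
a = T/(0.85 f'_c b) = 54.6/(0.85 × 3.9 × 15.3) = 1.08 in.

a ≈ 1.08 in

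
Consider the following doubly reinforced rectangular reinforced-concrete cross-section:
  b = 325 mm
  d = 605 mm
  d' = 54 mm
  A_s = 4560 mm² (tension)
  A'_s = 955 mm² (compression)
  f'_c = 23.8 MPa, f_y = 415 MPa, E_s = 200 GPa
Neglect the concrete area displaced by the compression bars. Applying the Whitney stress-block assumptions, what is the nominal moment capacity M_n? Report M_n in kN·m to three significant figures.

M_n ≈ 953 kN·m

Assume both tension and compression steel yield.
Net tension couple steel: A_s − A'_s = 3605 mm².
a = (A_s − A'_s) f_y / (0.85 f'_c b) = 1496075/(0.85 × 23.8 × 325) = 227.55 mm.
c = a/β₁ = 227.55/0.85 = 267.71 mm; ε'_s = 0.003(c − d')/c = 0.0024 ≥ f_y/E_s = 0.0021, so compression steel does yield.
M_n = (A_s − A'_s) f_y (d − a/2) + A'_s f_y (d − d') = [1496075 × (605 − 113.775) + 396325 × (605 − 54)] × 10⁻⁶ = 734.91 + 218.38 = 953.29 kN·m.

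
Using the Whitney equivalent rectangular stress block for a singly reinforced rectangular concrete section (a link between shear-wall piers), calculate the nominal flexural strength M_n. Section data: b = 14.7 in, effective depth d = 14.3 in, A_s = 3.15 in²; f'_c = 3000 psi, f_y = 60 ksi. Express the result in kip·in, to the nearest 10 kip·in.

M_n ≈ 2230 kip·in

T = A_s f_y = 3.15 × 60 = 189 kips.
a = T/(0.85 f'_c b) = 189/(0.85 × 3 × 14.7) = 5.042 in.
M_n = T(d − a/2) = 189 × (14.3 − 2.521) = 2226.2 kip·in.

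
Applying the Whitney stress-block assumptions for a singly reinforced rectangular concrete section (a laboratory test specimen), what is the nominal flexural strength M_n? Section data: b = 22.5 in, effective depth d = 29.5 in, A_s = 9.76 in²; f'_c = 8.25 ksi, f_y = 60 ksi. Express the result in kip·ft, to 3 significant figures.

T = A_s f_y = 9.76 × 60 = 585.6 kips.
a = T/(0.85 f'_c b) = 585.6/(0.85 × 8.25 × 22.5) = 3.711 in.
M_n = T(d − a/2) = 585.6 × (29.5 − 1.8555) = 16188.6 kip·in = 16188.6/12 = 1349.05 kip·ft.

M_n ≈ 1350 kip·ft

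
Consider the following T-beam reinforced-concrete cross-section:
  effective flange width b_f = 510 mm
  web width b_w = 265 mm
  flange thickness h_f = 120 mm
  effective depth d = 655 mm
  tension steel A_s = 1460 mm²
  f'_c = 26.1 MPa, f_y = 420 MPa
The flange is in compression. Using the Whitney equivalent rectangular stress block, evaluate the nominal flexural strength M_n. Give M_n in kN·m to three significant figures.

Tension: T = A_s f_y = 1460 × 420 = 613200 N.
Try a within the flange: a = T/(0.85 f'_c b_f) = 613200/(0.85 × 26.1 × 510) = 54.20 mm.
Since a = 54.20 ≤ h_f = 120 mm, the stress block lies entirely in the flange; analyse as a rectangular beam of width b_f.
M_n = T(d − a/2) = 613200 × (655 − 27.1) = 385.03 × 10⁶ N·mm.
M_n = 385.03 kN·m.

M_n ≈ 385 kN·m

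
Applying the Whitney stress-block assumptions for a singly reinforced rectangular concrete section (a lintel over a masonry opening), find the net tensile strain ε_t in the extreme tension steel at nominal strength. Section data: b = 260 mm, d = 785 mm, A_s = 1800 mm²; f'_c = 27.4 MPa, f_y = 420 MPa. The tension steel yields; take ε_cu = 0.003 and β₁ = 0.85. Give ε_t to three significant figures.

ε_t ≈ 0.0130

a = A_s f_y/(0.85 f'_c b) = 124.85 mm.
β₁ = 0.85, so c = a/β₁ = 124.85/0.85 = 146.88 mm.
From the linear strain diagram with ε_cu = 0.003: ε_t = 0.003 (d − c)/c = 0.003 × (785 − 146.88)/146.88 = 0.0130.
Since ε_t ≥ 0.005, the section is tension-controlled.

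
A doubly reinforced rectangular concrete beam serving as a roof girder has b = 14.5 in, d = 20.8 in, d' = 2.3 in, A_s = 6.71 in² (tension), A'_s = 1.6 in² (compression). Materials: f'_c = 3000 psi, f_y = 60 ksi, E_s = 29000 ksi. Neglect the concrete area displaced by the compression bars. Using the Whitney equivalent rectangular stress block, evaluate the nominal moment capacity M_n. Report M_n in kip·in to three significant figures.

M_n ≈ 6880 kip·in

Assume both steels yield.
a = (A_s − A'_s) f_y/(0.85 f'_c b) = (6.71 − 1.6) × 60/(0.85 × 3 × 14.5) = 8.292 in.
c = a/β₁ = 8.292/0.85 = 9.755 in; ε'_s = 0.003(c − d')/c = 0.0023 ≥ ε_y = 0.0021, so the compression steel yields.
M_n = (A_s − A'_s) f_y (d − a/2) + A'_s f_y (d − d') = 306.6 × (20.8 − 4.146) + 96 × (20.8 − 2.3) = 5106.1 + 1776.0 = 6882.1 kip·in.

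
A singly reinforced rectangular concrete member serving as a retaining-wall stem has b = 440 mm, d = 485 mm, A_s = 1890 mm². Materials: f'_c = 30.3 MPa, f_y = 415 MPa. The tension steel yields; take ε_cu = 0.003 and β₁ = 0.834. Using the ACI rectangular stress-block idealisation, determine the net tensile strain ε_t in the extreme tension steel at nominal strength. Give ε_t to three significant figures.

ε_t ≈ 0.0145

a = A_s f_y/(0.85 f'_c b) = 69.21 mm.
β₁ = 0.834, so c = a/β₁ = 69.21/0.834 = 82.99 mm.
From the linear strain diagram with ε_cu = 0.003: ε_t = 0.003 (d − c)/c = 0.003 × (485 − 82.99)/82.99 = 0.0145.
Since ε_t ≥ 0.005, the section is tension-controlled.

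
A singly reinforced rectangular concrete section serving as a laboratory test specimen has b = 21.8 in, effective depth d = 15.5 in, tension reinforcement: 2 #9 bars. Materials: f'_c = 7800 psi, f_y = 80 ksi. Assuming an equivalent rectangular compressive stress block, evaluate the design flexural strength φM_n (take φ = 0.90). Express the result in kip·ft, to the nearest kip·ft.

A_s = 2 × 1 = 2 in².
T = A_s f_y = 2 × 80 = 160 kips.
a = T/(0.85 f'_c b) = 160/(0.85 × 7.8 × 21.8) = 1.107 in.
M_n = T(d − a/2) = 160 × (15.5 − 0.5535) = 2391.4 kip·in = 2391.4/12 = 199.28 kip·ft.
φM_n = 0.90 × 199.28 = 179.35 kip·ft.

φM_n ≈ 179 kip·ft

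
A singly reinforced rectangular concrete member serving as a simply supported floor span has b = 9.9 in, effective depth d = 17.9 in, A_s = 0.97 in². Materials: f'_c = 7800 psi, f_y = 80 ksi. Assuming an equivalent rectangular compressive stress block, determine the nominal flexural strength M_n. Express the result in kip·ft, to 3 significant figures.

M_n ≈ 112 kip·ft

T = A_s f_y = 0.97 × 80 = 77.6 kips.
a = T/(0.85 f'_c b) = 77.6/(0.85 × 7.8 × 9.9) = 1.182 in.
M_n = T(d − a/2) = 77.6 × (17.9 − 0.591) = 1343.2 kip·in = 1343.2/12 = 111.93 kip·ft.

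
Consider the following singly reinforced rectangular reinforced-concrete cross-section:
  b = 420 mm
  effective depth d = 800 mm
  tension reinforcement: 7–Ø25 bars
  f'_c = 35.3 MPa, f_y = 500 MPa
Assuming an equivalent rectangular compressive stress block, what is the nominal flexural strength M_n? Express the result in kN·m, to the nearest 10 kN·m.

A_s = 7 × 491 = 3437 mm².
T = A_s f_y = 3437 × 500 = 1718500 N = 1718.5 kN.
From C = T: a = T/(0.85 f'_c b) = 1718500/(0.85 × 35.3 × 420) = 136.37 mm.
M_n = T(d − a/2) = 1718.5 kN × (800 − 68.185) mm = 1257.62 kN·m.

M_n ≈ 1260 kN·m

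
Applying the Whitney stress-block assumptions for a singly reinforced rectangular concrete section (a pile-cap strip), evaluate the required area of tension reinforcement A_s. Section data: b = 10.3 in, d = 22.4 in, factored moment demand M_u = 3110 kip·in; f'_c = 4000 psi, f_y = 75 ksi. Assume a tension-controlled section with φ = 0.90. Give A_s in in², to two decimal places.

M_n = M_u/φ = 3110/0.90 = 3455.56 kip·in.
From M_n = 0.85 f'_c a b (d − a/2):
a = d − √(d² − 2M_n/(0.85 f'_c b)) = 22.4 − √(22.4² − 2 × 3455.56/(0.85 × 4 × 10.3)) = 4.953 in.
A_s = 0.85 f'_c a b / f_y = 0.85 × 4 × 4.953 × 10.3 / 75 = 2.313 in².

A_s ≈ 2.31 in²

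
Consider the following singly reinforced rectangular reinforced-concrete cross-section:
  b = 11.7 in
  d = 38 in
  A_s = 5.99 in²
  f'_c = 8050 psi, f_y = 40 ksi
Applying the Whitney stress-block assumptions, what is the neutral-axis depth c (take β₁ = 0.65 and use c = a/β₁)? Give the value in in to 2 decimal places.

c ≈ 4.60 in

T = A_s f_y = 5.99 × 40 = 239.6 kips.
a = T/(0.85 f'_c b) = 239.6/(0.85 × 8.05 × 11.7) = 2.9929 in.
With β₁ = 0.65, c = a/β₁ = 2.9929/0.65 = 4.60 in.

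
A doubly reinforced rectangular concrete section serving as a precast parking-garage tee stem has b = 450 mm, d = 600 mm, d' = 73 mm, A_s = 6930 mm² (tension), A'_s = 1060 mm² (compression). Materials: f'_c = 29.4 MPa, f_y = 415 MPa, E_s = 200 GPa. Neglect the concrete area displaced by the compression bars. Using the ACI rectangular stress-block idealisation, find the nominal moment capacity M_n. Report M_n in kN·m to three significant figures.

Assume both tension and compression steel yield.
Net tension couple steel: A_s − A'_s = 5870 mm².
a = (A_s − A'_s) f_y / (0.85 f'_c b) = 2436050/(0.85 × 29.4 × 450) = 216.62 mm.
c = a/β₁ = 216.62/0.84 = 257.88 mm; ε'_s = 0.003(c − d')/c = 0.0022 ≥ f_y/E_s = 0.0021, so compression steel does yield.
M_n = (A_s − A'_s) f_y (d − a/2) + A'_s f_y (d − d') = [2436050 × (600 − 108.31) + 439900 × (600 − 73)] × 10⁻⁶ = 1197.78 + 231.83 = 1429.61 kN·m.

M_n ≈ 1430 kN·m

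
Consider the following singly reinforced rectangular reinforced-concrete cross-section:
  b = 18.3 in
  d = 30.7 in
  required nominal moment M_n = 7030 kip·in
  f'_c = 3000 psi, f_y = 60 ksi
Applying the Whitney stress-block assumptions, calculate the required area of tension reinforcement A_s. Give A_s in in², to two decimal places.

A_s ≈ 4.18 in²

From M_n = 0.85 f'_c a b (d − a/2):
a = d − √(d² − 2M_n/(0.85 f'_c b)) = 30.7 − √(30.7² − 2 × 7030/(0.85 × 3 × 18.3)) = 5.378 in.
A_s = 0.85 f'_c a b / f_y = 0.85 × 3 × 5.378 × 18.3 / 60 = 4.183 in².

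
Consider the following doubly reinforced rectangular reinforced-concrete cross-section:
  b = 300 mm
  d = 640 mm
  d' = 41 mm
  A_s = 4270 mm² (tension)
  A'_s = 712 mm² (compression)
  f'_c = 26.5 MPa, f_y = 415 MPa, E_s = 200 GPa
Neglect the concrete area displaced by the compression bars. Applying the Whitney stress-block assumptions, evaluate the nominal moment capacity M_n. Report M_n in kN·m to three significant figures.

M_n ≈ 961 kN·m

Assume both tension and compression steel yield.
Net tension couple steel: A_s − A'_s = 3558 mm².
a = (A_s − A'_s) f_y / (0.85 f'_c b) = 1476570/(0.85 × 26.5 × 300) = 218.51 mm.
c = a/β₁ = 218.51/0.85 = 257.07 mm; ε'_s = 0.003(c − d')/c = 0.0025 ≥ f_y/E_s = 0.0021, so compression steel does yield.
M_n = (A_s − A'_s) f_y (d − a/2) + A'_s f_y (d − d') = [1476570 × (640 − 109.255) + 295480 × (640 − 41)] × 10⁻⁶ = 783.68 + 176.99 = 960.67 kN·m.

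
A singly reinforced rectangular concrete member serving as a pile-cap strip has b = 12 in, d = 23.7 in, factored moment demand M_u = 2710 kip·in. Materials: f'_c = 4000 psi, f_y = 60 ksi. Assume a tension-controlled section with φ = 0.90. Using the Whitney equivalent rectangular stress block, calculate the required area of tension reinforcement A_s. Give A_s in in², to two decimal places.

A_s ≈ 2.28 in²

M_n = M_u/φ = 2710/0.90 = 3011.11 kip·in.
From M_n = 0.85 f'_c a b (d − a/2):
a = d − √(d² − 2M_n/(0.85 f'_c b)) = 23.7 − √(23.7² − 2 × 3011.11/(0.85 × 4 × 12)) = 3.351 in.
A_s = 0.85 f'_c a b / f_y = 0.85 × 4 × 3.351 × 12 / 60 = 2.279 in².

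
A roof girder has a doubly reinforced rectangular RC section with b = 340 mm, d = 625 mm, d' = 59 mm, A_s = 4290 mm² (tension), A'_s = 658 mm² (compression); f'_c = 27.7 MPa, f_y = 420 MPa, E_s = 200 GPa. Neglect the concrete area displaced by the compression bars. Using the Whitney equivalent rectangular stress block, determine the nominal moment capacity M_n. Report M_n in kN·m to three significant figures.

Assume both tension and compression steel yield.
Net tension couple steel: A_s − A'_s = 3632 mm².
a = (A_s − A'_s) f_y / (0.85 f'_c b) = 1525440/(0.85 × 27.7 × 340) = 190.55 mm.
c = a/β₁ = 190.55/0.85 = 224.18 mm; ε'_s = 0.003(c − d')/c = 0.0022 ≥ f_y/E_s = 0.0021, so compression steel does yield.
M_n = (A_s − A'_s) f_y (d − a/2) + A'_s f_y (d − d') = [1525440 × (625 − 95.275) + 276360 × (625 − 59)] × 10⁻⁶ = 808.06 + 156.42 = 964.48 kN·m.

M_n ≈ 964 kN·m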